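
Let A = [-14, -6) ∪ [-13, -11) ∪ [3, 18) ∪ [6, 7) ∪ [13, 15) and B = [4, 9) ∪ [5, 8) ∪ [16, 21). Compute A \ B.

A, merged: [-14, -6), [3, 18).
B, merged: [4, 9), [16, 21).
[-14, -6): no B overlap → unchanged.
[3, 18) minus B → [3, 4), [9, 16).

[-14, -6) ∪ [3, 4) ∪ [9, 16)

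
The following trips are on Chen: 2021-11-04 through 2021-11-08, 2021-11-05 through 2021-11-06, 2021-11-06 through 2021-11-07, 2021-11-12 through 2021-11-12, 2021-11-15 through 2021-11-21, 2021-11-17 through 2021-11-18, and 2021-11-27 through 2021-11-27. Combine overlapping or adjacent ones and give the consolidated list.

2021-11-05 through 2021-11-06 overlaps/touches 2021-11-04 through 2021-11-08 → extend to 2021-11-04 through 2021-11-08.
2021-11-06 through 2021-11-07 overlaps/touches 2021-11-04 through 2021-11-08 → extend to 2021-11-04 through 2021-11-08.
2021-11-12 through 2021-11-12 is disjoint → start new block.
2021-11-15 through 2021-11-21 is disjoint → start new block.
2021-11-17 through 2021-11-18 overlaps/touches 2021-11-15 through 2021-11-21 → extend to 2021-11-15 through 2021-11-21.
2021-11-27 through 2021-11-27 is disjoint → start new block.

2021-11-04 through 2021-11-08, 2021-11-12 through 2021-11-12, 2021-11-15 through 2021-11-21, 2021-11-27 through 2021-11-27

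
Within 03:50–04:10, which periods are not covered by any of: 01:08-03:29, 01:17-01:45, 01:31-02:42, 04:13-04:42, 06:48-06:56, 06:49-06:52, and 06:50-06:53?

03:50–04:10

Covered (merged): 01:08–03:29, 04:13–04:42, 06:48–06:56.
Uncovered inside 03:50–04:10: 03:50–04:10.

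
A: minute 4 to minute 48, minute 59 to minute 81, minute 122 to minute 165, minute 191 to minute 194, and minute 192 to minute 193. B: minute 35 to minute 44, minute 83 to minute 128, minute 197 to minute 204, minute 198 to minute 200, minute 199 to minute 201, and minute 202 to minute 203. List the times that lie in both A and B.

minute 35 to minute 44, minute 122 to minute 128

Merge the first list: minute 4 to minute 48, minute 59 to minute 81, minute 122 to minute 165, minute 191 to minute 194.
Merge the second list: minute 35 to minute 44, minute 83 to minute 128, minute 197 to minute 204.
minute 4 to minute 48 overlaps B on minute 35 to minute 44.
minute 59 to minute 81 falls entirely outside B.
minute 122 to minute 165 overlaps B on minute 122 to minute 128.
minute 191 to minute 194 falls entirely outside B.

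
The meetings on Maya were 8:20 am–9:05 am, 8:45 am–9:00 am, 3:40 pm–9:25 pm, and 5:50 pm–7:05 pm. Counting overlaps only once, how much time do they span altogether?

Merged: 8:20 am-9:05 am, 3:40 pm-9:25 pm.
Lengths: 45 min + 5 h 45 min = 6 h 30 min.

6 h 30 min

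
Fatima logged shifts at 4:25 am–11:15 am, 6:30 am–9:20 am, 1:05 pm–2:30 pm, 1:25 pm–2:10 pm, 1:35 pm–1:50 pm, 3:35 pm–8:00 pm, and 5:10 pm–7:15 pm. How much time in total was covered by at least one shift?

12 h 40 min

Merged: 4:25 am–11:15 am, 1:05 pm–2:30 pm, 3:35 pm–8:00 pm.
Lengths: 6 h 50 min + 1 h 25 min + 4 h 25 min = 12 h 40 min.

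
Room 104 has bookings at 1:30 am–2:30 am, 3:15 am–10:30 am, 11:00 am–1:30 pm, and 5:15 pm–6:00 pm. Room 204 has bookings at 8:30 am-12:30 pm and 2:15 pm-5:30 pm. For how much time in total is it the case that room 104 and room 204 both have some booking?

A ∩ B = 8:30 am-10:30 am, 11:00 am-12:30 pm, 5:15 pm-5:30 pm.
Total: 2 h + 1 h 30 min + 15 min = 3 h 45 min.

3 h 45 min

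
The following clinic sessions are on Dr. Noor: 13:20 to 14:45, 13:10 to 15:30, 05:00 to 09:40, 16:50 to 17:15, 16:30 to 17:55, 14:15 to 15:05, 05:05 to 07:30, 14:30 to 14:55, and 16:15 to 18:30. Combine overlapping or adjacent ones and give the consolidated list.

05:00–09:40, 13:10–15:30, 16:15–18:30

Sort by start: 05:00–09:40, 05:05–07:30, 13:10–15:30, 13:20–14:45, 14:15–15:05, 14:30–14:55, 16:15–18:30, 16:30–17:55, 16:50–17:15.
05:05–07:30 overlaps/touches 05:00–09:40 → extend to 05:00–09:40.
13:10–15:30 is disjoint → start new block.
13:20–14:45 overlaps/touches 13:10–15:30 → extend to 13:10–15:30.
14:15–15:05 overlaps/touches 13:10–15:30 → extend to 13:10–15:30.
14:30–14:55 overlaps/touches 13:10–15:30 → extend to 13:10–15:30.
16:15–18:30 is disjoint → start new block.
16:30–17:55 overlaps/touches 16:15–18:30 → extend to 16:15–18:30.
16:50–17:15 overlaps/touches 16:15–18:30 → extend to 16:15–18:30.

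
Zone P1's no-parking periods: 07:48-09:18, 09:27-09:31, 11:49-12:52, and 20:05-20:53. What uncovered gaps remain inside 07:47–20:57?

The merged coverage is 07:48-09:18, 09:27-09:31, 11:49-12:52, 20:05-20:53.
Uncovered inside 07:47-20:57: 07:47-07:48, 09:18-09:27, 09:31-11:49, 12:52-20:05, 20:53-20:57.

07:47-07:48, 09:18-09:27, 09:31-11:49, 12:52-20:05, 20:53-20:57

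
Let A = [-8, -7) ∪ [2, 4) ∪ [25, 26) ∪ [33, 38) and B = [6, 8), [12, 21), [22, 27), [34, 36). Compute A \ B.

[-8, -7) ∪ [2, 4) ∪ [33, 34) ∪ [36, 38)

[-8, -7) is untouched.
[2, 4) is untouched.
[25, 26) lies entirely inside B → drops out.
[33, 38) with B removed leaves [33, 34), [36, 38).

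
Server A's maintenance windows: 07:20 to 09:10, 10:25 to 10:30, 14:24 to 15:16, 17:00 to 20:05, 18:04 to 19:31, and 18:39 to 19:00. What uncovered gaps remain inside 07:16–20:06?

07:16–07:20, 09:10–10:25, 10:30–14:24, 15:16–17:00, 20:05–20:06

Covered (merged): 07:20–09:10, 10:25–10:30, 14:24–15:16, 17:00–20:05.
Complement within 07:16–20:06: 07:16–07:20, 09:10–10:25, 10:30–14:24, 15:16–17:00, 20:05–20:06.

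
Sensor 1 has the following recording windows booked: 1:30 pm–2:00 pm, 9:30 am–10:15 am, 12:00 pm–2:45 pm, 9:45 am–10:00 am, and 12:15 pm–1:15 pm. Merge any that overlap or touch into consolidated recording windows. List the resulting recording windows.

Sort by start: 9:30 am–10:15 am, 9:45 am–10:00 am, 12:00 pm–2:45 pm, 12:15 pm–1:15 pm, 1:30 pm–2:00 pm.
9:45 am–10:00 am overlaps/touches 9:30 am–10:15 am → extend to 9:30 am–10:15 am.
12:00 pm–2:45 pm is disjoint → start new block.
12:15 pm–1:15 pm overlaps/touches 12:00 pm–2:45 pm → extend to 12:00 pm–2:45 pm.
1:30 pm–2:00 pm overlaps/touches 12:00 pm–2:45 pm → extend to 12:00 pm–2:45 pm.

9:30 am–10:15 am, 12:00 pm–2:45 pm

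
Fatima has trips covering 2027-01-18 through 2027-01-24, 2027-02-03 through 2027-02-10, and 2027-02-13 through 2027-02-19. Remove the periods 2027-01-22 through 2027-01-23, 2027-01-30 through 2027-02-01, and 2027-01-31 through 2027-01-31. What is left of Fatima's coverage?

2027-01-18 through 2027-01-21, 2027-01-24 through 2027-01-24, 2027-02-03 through 2027-02-10, 2027-02-13 through 2027-02-19

Merge the second list: 2027-01-22 through 2027-01-23, 2027-01-30 through 2027-02-01.
2027-01-18 through 2027-01-24 minus B → 2027-01-18 through 2027-01-21, 2027-01-24 through 2027-01-24.
2027-02-03 through 2027-02-10: no B overlap → unchanged.
2027-02-13 through 2027-02-19: no B overlap → unchanged.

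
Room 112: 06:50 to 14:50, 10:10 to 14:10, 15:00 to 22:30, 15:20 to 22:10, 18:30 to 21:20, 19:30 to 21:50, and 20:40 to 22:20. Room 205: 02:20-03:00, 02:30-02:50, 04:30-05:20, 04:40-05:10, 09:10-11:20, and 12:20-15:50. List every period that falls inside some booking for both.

09:10-11:20, 12:20-14:50, 15:00-15:50

A, merged: 06:50-14:50, 15:00-22:30.
B, merged: 02:20-03:00, 04:30-05:20, 09:10-11:20, 12:20-15:50.
06:50-14:50 meets the second set on 09:10-11:20, 12:20-14:50.
15:00-22:30 meets the second set on 15:00-15:50.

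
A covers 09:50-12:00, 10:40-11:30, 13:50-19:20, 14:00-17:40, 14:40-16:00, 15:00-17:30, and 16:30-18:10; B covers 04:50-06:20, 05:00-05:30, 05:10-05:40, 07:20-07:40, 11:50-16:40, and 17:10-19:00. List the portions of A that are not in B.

A, merged: 09:50–12:00, 13:50–19:20.
B, merged: 04:50–06:20, 07:20–07:40, 11:50–16:40, 17:10–19:00.
09:50–12:00 with B removed leaves 09:50–11:50.
13:50–19:20 with B removed leaves 16:40–17:10, 19:00–19:20.

09:50–11:50, 16:40–17:10, 19:00–19:20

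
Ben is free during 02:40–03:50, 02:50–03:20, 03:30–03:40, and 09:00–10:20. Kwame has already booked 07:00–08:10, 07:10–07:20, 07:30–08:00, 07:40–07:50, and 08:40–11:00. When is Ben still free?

A, merged: 02:40-03:50, 09:00-10:20.
B, merged: 07:00-08:10, 08:40-11:00.
02:40-03:50: no B overlap → unchanged.
09:00-10:20: fully covered by B → removed.

02:40-03:50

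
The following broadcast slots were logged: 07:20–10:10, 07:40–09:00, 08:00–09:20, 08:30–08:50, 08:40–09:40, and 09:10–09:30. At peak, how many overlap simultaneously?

Sweep endpoints in order; track running count of active intervals.
Peak of 5 reached at 08:40.

5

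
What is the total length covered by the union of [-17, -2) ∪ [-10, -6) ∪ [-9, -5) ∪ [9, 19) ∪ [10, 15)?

Merged: [-17, -2), [9, 19).
Lengths: 15 + 10 = 25.

25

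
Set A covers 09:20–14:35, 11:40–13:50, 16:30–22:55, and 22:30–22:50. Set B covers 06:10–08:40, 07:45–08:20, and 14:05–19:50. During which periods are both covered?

14:05–14:35, 16:30–19:50

A, merged: 09:20–14:35, 16:30–22:55.
B, merged: 06:10–08:40, 14:05–19:50.
09:20–14:35 ∩ B → 14:05–14:35.
16:30–22:55 ∩ B → 16:30–19:50.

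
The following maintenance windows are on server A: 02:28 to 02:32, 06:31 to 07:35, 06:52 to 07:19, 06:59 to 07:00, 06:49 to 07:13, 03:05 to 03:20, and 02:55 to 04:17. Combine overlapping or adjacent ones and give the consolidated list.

Sort by start: 02:28–02:32, 02:55–04:17, 03:05–03:20, 06:31–07:35, 06:49–07:13, 06:52–07:19, 06:59–07:00.
02:55–04:17 is disjoint → start new block.
03:05–03:20 overlaps/touches 02:55–04:17 → extend to 02:55–04:17.
06:31–07:35 is disjoint → start new block.
06:49–07:13 overlaps/touches 06:31–07:35 → extend to 06:31–07:35.
06:52–07:19 overlaps/touches 06:31–07:35 → extend to 06:31–07:35.
06:59–07:00 overlaps/touches 06:31–07:35 → extend to 06:31–07:35.

02:28–02:32, 02:55–04:17, 06:31–07:35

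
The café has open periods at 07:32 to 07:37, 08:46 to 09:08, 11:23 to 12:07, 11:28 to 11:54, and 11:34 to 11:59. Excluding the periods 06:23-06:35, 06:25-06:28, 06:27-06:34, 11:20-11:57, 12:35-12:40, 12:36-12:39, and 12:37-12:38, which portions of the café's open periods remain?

07:32–07:37, 08:46–09:08, 11:57–12:07

A, merged: 07:32–07:37, 08:46–09:08, 11:23–12:07.
B, merged: 06:23–06:35, 11:20–11:57, 12:35–12:40.
07:32–07:37: no B overlap → unchanged.
08:46–09:08: no B overlap → unchanged.
11:23–12:07 minus B → 11:57–12:07.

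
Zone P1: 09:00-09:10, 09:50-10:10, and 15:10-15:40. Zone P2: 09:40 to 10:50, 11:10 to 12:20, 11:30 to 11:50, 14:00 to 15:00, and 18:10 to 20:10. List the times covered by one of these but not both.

Merge the second list: 09:40–10:50, 11:10–12:20, 14:00–15:00, 18:10–20:10.
A \ B = 09:00–09:10, 15:10–15:40.
B \ A = 09:40–09:50, 10:10–10:50, 11:10–12:20, 14:00–15:00, 18:10–20:10.
Union of the two gives the symmetric difference.

09:00–09:10, 09:40–09:50, 10:10–10:50, 11:10–12:20, 14:00–15:00, 15:10–15:40, 18:10–20:10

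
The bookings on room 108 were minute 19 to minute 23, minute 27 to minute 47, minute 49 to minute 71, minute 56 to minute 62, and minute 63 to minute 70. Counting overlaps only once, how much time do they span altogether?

Merged: minute 19 to minute 23, minute 27 to minute 47, minute 49 to minute 71.
Lengths: 4 minutes + 20 minutes + 22 minutes = 46 minutes.

46 minutes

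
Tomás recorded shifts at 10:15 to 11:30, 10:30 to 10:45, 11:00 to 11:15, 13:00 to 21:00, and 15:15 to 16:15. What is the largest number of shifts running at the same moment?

2

At 10:30, 2 of the intervals are simultaneously active.
No point has more.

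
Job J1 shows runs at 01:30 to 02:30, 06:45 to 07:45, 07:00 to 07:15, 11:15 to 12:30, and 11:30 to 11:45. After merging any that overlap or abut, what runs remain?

06:45-07:45 is disjoint → start new block.
07:00-07:15 overlaps/touches 06:45-07:45 → extend to 06:45-07:45.
11:15-12:30 is disjoint → start new block.
11:30-11:45 overlaps/touches 11:15-12:30 → extend to 11:15-12:30.

01:30-02:30, 06:45-07:45, 11:15-12:30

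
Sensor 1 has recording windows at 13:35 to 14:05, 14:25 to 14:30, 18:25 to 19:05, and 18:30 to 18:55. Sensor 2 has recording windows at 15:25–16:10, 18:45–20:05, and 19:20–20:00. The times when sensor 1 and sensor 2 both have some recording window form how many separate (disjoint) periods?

1

A, merged: 13:35-14:05, 14:25-14:30, 18:25-19:05.
B, merged: 15:25-16:10, 18:45-20:05.
A ∩ B = 18:45-19:05.
That is 1 disjoint piece.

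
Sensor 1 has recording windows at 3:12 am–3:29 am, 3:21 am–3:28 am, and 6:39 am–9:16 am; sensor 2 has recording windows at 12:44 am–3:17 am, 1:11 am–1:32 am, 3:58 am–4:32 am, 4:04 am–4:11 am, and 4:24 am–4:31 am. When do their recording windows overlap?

3:12 am–3:17 am

Merge the first list: 3:12 am–3:29 am, 6:39 am–9:16 am.
Merge the second list: 12:44 am–3:17 am, 3:58 am–4:32 am.
3:12 am–3:29 am meets the second set on 3:12 am–3:17 am.
6:39 am–9:16 am: no overlap with the second set.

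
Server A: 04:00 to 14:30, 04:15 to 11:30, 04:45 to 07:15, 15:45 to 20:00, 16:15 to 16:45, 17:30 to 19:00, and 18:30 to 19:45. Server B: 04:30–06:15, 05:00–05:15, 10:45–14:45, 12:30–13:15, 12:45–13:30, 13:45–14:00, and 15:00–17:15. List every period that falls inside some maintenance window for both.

04:30–06:15, 10:45–14:30, 15:45–17:15

A, merged: 04:00–14:30, 15:45–20:00.
B, merged: 04:30–06:15, 10:45–14:45, 15:00–17:15.
04:00–14:30 overlaps B on 04:30–06:15, 10:45–14:30.
15:45–20:00 overlaps B on 15:45–17:15.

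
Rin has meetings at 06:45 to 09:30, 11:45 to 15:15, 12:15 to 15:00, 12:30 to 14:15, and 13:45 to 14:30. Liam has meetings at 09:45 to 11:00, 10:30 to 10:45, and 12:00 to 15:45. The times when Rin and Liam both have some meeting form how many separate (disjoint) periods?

1

A, merged: 06:45-09:30, 11:45-15:15.
B, merged: 09:45-11:00, 12:00-15:45.
A ∩ B = 12:00-15:15.
That is 1 disjoint piece.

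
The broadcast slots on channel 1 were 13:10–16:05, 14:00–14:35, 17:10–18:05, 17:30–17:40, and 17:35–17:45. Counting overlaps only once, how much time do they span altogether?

3 h 50 min

Merged: 13:10–16:05, 17:10–18:05.
Lengths: 2 h 55 min + 55 min = 3 h 50 min.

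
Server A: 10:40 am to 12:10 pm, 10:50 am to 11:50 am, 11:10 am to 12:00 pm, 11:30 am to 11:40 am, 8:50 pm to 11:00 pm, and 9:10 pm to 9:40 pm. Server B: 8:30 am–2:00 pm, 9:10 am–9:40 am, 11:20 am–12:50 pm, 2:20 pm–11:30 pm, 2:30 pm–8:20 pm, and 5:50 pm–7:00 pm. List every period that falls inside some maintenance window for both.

10:40 am-12:10 pm, 8:50 pm-11:00 pm

First set merges to 10:40 am-12:10 pm, 8:50 pm-11:00 pm.
Second set merges to 8:30 am-2:00 pm, 2:20 pm-11:30 pm.
10:40 am-12:10 pm ∩ B → 10:40 am-12:10 pm.
8:50 pm-11:00 pm ∩ B → 8:50 pm-11:00 pm.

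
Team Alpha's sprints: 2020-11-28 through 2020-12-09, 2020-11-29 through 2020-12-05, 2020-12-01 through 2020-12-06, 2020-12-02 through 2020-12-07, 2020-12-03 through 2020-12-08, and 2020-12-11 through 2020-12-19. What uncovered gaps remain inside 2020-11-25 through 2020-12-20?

2020-11-25 through 2020-11-27, 2020-12-10 through 2020-12-10, 2020-12-20 through 2020-12-20

Covered (merged): 2020-11-28 through 2020-12-09, 2020-12-11 through 2020-12-19.
Uncovered inside 2020-11-25 through 2020-12-20: 2020-11-25 through 2020-11-27, 2020-12-10 through 2020-12-10, 2020-12-20 through 2020-12-20.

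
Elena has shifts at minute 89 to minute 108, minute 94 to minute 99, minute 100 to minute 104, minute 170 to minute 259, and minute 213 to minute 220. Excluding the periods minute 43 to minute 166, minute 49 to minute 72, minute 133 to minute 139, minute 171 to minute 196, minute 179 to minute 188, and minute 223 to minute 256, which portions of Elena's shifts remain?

minute 170 to minute 171, minute 196 to minute 223, minute 256 to minute 259

A, merged: minute 89 to minute 108, minute 170 to minute 259.
B, merged: minute 43 to minute 166, minute 171 to minute 196, minute 223 to minute 256.
minute 89 to minute 108 lies entirely inside B → drops out.
minute 170 to minute 259 with B removed leaves minute 170 to minute 171, minute 196 to minute 223, minute 256 to minute 259.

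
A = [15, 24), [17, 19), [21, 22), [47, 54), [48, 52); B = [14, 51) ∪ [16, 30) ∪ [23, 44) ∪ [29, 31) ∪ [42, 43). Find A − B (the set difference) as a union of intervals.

[51, 54)

Merge the first list: [15, 24), [47, 54).
Merge the second list: [14, 51).
[15, 24) lies entirely inside B → drops out.
[47, 54) with B removed leaves [51, 54).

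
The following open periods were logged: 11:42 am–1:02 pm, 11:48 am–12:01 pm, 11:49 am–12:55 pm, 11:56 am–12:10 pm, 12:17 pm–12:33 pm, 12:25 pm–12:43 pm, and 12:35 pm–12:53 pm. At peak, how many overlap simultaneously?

Walk the sorted start/end points keeping a running depth.
The depth first hits 4 at 11:56 am.

4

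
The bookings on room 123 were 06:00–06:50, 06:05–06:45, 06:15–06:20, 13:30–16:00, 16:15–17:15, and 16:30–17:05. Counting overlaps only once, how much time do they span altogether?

Merged: 06:00–06:50, 13:30–16:00, 16:15–17:15.
Lengths: 50 min + 2 h 30 min + 1 h = 4 h 20 min.

4 h 20 min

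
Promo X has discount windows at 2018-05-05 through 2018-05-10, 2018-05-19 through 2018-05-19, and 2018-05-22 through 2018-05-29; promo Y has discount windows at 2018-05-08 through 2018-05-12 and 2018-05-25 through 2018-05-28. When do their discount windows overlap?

2018-05-05 through 2018-05-10 overlaps B on 2018-05-08 through 2018-05-10.
2018-05-19 through 2018-05-19 falls entirely outside B.
2018-05-22 through 2018-05-29 overlaps B on 2018-05-25 through 2018-05-28.

2018-05-08 through 2018-05-10, 2018-05-25 through 2018-05-28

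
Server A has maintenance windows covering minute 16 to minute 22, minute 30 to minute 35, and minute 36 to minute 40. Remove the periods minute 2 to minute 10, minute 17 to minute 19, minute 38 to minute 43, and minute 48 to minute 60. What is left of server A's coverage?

minute 16 to minute 17, minute 19 to minute 22, minute 30 to minute 35, minute 36 to minute 38

minute 16 to minute 22 minus B → minute 16 to minute 17, minute 19 to minute 22.
minute 30 to minute 35: no B overlap → unchanged.
minute 36 to minute 40 minus B → minute 36 to minute 38.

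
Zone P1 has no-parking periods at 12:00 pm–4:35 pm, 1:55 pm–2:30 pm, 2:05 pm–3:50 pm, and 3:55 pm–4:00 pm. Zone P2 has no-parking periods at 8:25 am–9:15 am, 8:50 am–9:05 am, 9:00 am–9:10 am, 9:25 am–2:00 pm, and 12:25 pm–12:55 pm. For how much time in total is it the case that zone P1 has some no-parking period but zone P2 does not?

Merge the first list: 12:00 pm-4:35 pm.
Merge the second list: 8:25 am-9:15 am, 9:25 am-2:00 pm.
A \ B = 2:00 pm-4:35 pm.
Total: 2 h 35 min.

2 h 35 min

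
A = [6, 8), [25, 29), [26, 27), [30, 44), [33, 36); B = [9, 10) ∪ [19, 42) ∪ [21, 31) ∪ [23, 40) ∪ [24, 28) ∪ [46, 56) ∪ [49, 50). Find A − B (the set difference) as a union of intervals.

A, merged: [6, 8), [25, 29), [30, 44).
B, merged: [9, 10), [19, 42), [46, 56).
[6, 8) is untouched.
[25, 29) lies entirely inside B → drops out.
[30, 44) with B removed leaves [42, 44).

[6, 8) ∪ [42, 44)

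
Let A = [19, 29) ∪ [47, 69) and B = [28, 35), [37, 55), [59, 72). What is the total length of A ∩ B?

19

A ∩ B = [28, 29), [47, 55), [59, 69).
Total: 1 + 8 + 10 = 19.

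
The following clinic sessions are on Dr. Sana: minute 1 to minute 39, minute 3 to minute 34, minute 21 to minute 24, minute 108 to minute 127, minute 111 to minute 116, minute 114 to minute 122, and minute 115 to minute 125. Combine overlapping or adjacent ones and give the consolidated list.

minute 3 to minute 34 overlaps/touches minute 1 to minute 39 → extend to minute 1 to minute 39.
minute 21 to minute 24 overlaps/touches minute 1 to minute 39 → extend to minute 1 to minute 39.
minute 108 to minute 127 is disjoint → start new block.
minute 111 to minute 116 overlaps/touches minute 108 to minute 127 → extend to minute 108 to minute 127.
minute 114 to minute 122 overlaps/touches minute 108 to minute 127 → extend to minute 108 to minute 127.
minute 115 to minute 125 overlaps/touches minute 108 to minute 127 → extend to minute 108 to minute 127.

minute 1 to minute 39, minute 108 to minute 127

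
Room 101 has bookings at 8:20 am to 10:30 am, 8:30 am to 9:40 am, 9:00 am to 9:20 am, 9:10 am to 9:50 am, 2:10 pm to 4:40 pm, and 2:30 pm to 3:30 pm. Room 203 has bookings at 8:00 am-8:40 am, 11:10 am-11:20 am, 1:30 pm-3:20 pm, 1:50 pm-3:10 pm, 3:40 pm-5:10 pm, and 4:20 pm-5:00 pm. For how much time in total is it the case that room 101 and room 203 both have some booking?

A, merged: 8:20 am–10:30 am, 2:10 pm–4:40 pm.
B, merged: 8:00 am–8:40 am, 11:10 am–11:20 am, 1:30 pm–3:20 pm, 3:40 pm–5:10 pm.
A ∩ B = 8:20 am–8:40 am, 2:10 pm–3:20 pm, 3:40 pm–4:40 pm.
Total: 20 min + 1 h 10 min + 1 h = 2 h 30 min.

2 h 30 min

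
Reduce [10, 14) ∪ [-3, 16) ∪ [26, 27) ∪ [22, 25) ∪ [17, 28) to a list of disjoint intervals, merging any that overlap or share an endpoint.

Sort by start: [-3, 16), [10, 14), [17, 28), [22, 25), [26, 27).
[10, 14) overlaps/touches [-3, 16) → extend to [-3, 16).
[17, 28) is disjoint → start new block.
[22, 25) overlaps/touches [17, 28) → extend to [17, 28).
[26, 27) overlaps/touches [17, 28) → extend to [17, 28).

[-3, 16) ∪ [17, 28)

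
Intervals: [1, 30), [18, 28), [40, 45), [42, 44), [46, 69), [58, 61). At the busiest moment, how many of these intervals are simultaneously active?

2

Sweep endpoints in order; track running count of active intervals.
Peak of 2 reached at 18.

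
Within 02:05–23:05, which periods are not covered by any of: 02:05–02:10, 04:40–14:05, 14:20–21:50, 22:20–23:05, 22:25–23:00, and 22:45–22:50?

After merging, the occupied span is 02:05–02:10, 04:40–14:05, 14:20–21:50, 22:20–23:05.
Uncovered inside 02:05–23:05: 02:10–04:40, 14:05–14:20, 21:50–22:20.

02:10–04:40, 14:05–14:20, 21:50–22:20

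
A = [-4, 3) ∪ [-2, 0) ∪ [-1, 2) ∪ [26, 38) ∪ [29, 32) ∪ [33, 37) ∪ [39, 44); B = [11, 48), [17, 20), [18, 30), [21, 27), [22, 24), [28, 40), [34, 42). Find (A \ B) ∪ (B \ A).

[-4, 3) ∪ [11, 26) ∪ [38, 39) ∪ [44, 48)

First set merges to [-4, 3), [26, 38), [39, 44).
Second set merges to [11, 48).
A but not B: [-4, 3).
B but not A: [11, 26), [38, 39), [44, 48).
Combining gives A △ B.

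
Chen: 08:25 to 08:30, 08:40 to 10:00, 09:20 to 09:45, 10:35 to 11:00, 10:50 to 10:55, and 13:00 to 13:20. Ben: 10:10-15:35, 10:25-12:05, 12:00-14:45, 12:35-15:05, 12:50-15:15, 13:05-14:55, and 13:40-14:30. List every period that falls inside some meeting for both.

Merge the first list: 08:25–08:30, 08:40–10:00, 10:35–11:00, 13:00–13:20.
Merge the second list: 10:10–15:35.
08:25–08:30 falls entirely outside B.
08:40–10:00 falls entirely outside B.
10:35–11:00 overlaps B on 10:35–11:00.
13:00–13:20 overlaps B on 13:00–13:20.

10:35–11:00, 13:00–13:20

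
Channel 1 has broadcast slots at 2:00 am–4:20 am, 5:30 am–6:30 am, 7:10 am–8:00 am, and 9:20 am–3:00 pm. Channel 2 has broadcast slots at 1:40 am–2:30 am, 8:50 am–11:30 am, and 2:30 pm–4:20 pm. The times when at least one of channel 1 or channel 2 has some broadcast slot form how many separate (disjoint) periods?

4

A ∪ B = 1:40 am–4:20 am, 5:30 am–6:30 am, 7:10 am–8:00 am, 8:50 am–4:20 pm.
That is 4 disjoint pieces.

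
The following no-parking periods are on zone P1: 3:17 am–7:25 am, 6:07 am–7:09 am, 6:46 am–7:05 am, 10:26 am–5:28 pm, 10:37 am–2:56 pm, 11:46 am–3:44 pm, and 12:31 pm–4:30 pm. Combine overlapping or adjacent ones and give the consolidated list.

3:17 am-7:25 am, 10:26 am-5:28 pm

6:07 am-7:09 am overlaps/touches 3:17 am-7:25 am → extend to 3:17 am-7:25 am.
6:46 am-7:05 am overlaps/touches 3:17 am-7:25 am → extend to 3:17 am-7:25 am.
10:26 am-5:28 pm is disjoint → start new block.
10:37 am-2:56 pm overlaps/touches 10:26 am-5:28 pm → extend to 10:26 am-5:28 pm.
11:46 am-3:44 pm overlaps/touches 10:26 am-5:28 pm → extend to 10:26 am-5:28 pm.
12:31 pm-4:30 pm overlaps/touches 10:26 am-5:28 pm → extend to 10:26 am-5:28 pm.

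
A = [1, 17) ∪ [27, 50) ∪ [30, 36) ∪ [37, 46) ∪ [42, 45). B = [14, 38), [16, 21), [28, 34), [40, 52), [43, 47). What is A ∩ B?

[14, 17) ∪ [27, 38) ∪ [40, 50)

First set merges to [1, 17), [27, 50).
Second set merges to [14, 38), [40, 52).
[1, 17) ∩ B → [14, 17).
[27, 50) ∩ B → [27, 38), [40, 50).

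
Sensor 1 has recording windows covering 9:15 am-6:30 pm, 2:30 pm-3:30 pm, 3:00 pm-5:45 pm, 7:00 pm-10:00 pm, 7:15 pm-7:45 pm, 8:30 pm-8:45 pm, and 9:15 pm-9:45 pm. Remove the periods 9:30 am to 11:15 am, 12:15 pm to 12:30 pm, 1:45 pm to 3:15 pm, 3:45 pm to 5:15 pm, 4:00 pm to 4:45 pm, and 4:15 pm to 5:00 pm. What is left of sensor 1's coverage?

A, merged: 9:15 am–6:30 pm, 7:00 pm–10:00 pm.
B, merged: 9:30 am–11:15 am, 12:15 pm–12:30 pm, 1:45 pm–3:15 pm, 3:45 pm–5:15 pm.
9:15 am–6:30 pm minus B → 9:15 am–9:30 am, 11:15 am–12:15 pm, 12:30 pm–1:45 pm, 3:15 pm–3:45 pm, 5:15 pm–6:30 pm.
7:00 pm–10:00 pm: no B overlap → unchanged.

9:15 am–9:30 am, 11:15 am–12:15 pm, 12:30 pm–1:45 pm, 3:15 pm–3:45 pm, 5:15 pm–6:30 pm, 7:00 pm–10:00 pm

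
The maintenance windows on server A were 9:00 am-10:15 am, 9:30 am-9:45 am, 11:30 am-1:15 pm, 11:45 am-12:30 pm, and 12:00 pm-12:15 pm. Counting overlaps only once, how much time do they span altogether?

3 h

Merged: 9:00 am–10:15 am, 11:30 am–1:15 pm.
Lengths: 1 h 15 min + 1 h 45 min = 3 h.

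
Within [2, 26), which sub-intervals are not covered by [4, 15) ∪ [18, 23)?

After merging, the occupied span is [4, 15), [18, 23).
Gaps within [2, 26): [2, 4), [15, 18), [23, 26).

[2, 4) ∪ [15, 18) ∪ [23, 26)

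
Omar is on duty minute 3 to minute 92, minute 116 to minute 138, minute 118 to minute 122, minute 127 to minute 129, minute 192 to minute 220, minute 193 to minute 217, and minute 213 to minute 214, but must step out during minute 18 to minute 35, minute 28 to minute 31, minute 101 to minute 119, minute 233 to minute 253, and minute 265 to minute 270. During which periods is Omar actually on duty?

First set merges to minute 3 to minute 92, minute 116 to minute 138, minute 192 to minute 220.
Second set merges to minute 18 to minute 35, minute 101 to minute 119, minute 233 to minute 253, minute 265 to minute 270.
minute 3 to minute 92 with B removed leaves minute 3 to minute 18, minute 35 to minute 92.
minute 116 to minute 138 with B removed leaves minute 119 to minute 138.
minute 192 to minute 220 is untouched.

minute 3 to minute 18, minute 35 to minute 92, minute 119 to minute 138, minute 192 to minute 220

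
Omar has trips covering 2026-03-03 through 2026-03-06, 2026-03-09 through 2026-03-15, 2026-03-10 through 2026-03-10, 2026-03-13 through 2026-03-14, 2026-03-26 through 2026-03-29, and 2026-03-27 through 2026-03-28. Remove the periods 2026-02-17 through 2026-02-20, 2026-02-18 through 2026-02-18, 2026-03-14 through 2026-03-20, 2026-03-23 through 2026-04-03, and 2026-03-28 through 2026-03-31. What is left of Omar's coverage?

2026-03-03 through 2026-03-06, 2026-03-09 through 2026-03-13

Merge the first list: 2026-03-03 through 2026-03-06, 2026-03-09 through 2026-03-15, 2026-03-26 through 2026-03-29.
Merge the second list: 2026-02-17 through 2026-02-20, 2026-03-14 through 2026-03-20, 2026-03-23 through 2026-04-03.
2026-03-03 through 2026-03-06: no B overlap → unchanged.
2026-03-09 through 2026-03-15 minus B → 2026-03-09 through 2026-03-13.
2026-03-26 through 2026-03-29: fully covered by B → removed.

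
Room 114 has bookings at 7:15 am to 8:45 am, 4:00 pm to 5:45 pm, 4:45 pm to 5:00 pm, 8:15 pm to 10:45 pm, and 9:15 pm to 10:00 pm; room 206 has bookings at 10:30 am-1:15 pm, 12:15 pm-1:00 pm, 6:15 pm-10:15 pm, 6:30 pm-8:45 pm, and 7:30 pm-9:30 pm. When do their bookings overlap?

First set merges to 7:15 am–8:45 am, 4:00 pm–5:45 pm, 8:15 pm–10:45 pm.
Second set merges to 10:30 am–1:15 pm, 6:15 pm–10:15 pm.
7:15 am–8:45 am: no overlap with the second set.
4:00 pm–5:45 pm: no overlap with the second set.
8:15 pm–10:45 pm meets the second set on 8:15 pm–10:15 pm.

8:15 pm–10:15 pm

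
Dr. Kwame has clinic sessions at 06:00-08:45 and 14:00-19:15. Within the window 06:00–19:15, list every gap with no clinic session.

The merged coverage is 06:00–08:45, 14:00–19:15.
Gaps within 06:00–19:15: 08:45–14:00.

08:45–14:00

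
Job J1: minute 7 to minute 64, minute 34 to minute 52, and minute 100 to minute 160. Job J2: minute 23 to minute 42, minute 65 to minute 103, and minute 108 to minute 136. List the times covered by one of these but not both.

Merge the first list: minute 7 to minute 64, minute 100 to minute 160.
A \ B = minute 7 to minute 23, minute 42 to minute 64, minute 103 to minute 108, minute 136 to minute 160.
B \ A = minute 65 to minute 100.
Union of the two gives the symmetric difference.

minute 7 to minute 23, minute 42 to minute 64, minute 65 to minute 100, minute 103 to minute 108, minute 136 to minute 160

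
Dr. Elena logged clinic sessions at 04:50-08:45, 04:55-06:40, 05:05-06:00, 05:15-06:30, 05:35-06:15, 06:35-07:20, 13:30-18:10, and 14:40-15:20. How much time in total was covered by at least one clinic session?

Merged: 04:50–08:45, 13:30–18:10.
Lengths: 3 h 55 min + 4 h 40 min = 8 h 35 min.

8 h 35 min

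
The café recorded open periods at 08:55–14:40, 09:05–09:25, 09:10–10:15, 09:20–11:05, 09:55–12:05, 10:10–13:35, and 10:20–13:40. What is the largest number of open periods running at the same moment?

Sweep endpoints in order; track running count of active intervals.
Peak of 5 reached at 10:10.

5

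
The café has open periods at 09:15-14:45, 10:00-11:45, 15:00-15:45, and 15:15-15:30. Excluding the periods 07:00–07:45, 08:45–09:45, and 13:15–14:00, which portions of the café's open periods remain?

First set merges to 09:15–14:45, 15:00–15:45.
09:15–14:45 \ B = 09:45–13:15, 14:00–14:45.
15:00–15:45: nothing removed.

09:45–13:15, 14:00–14:45, 15:00–15:45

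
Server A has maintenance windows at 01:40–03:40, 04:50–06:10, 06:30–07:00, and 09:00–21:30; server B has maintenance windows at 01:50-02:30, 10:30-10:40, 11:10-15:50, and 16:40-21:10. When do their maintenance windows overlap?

01:40–03:40 overlaps B on 01:50–02:30.
04:50–06:10 falls entirely outside B.
06:30–07:00 falls entirely outside B.
09:00–21:30 overlaps B on 10:30–10:40, 11:10–15:50, 16:40–21:10.

01:50–02:30, 10:30–10:40, 11:10–15:50, 16:40–21:10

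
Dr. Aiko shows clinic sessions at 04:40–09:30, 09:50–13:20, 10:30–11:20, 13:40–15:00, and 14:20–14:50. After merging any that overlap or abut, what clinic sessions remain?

09:50-13:20 is disjoint → start new block.
10:30-11:20 overlaps/touches 09:50-13:20 → extend to 09:50-13:20.
13:40-15:00 is disjoint → start new block.
14:20-14:50 overlaps/touches 13:40-15:00 → extend to 13:40-15:00.

04:40-09:30, 09:50-13:20, 13:40-15:00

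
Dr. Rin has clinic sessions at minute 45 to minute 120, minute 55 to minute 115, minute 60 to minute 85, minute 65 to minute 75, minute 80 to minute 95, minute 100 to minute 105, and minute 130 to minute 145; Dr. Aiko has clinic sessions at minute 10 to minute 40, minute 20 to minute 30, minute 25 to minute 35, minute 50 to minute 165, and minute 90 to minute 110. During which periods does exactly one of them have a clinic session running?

minute 10 to minute 40, minute 45 to minute 50, minute 120 to minute 130, minute 145 to minute 165

A, merged: minute 45 to minute 120, minute 130 to minute 145.
B, merged: minute 10 to minute 40, minute 50 to minute 165.
A but not B: minute 45 to minute 50.
B but not A: minute 10 to minute 40, minute 120 to minute 130, minute 145 to minute 165.
Combining gives A △ B.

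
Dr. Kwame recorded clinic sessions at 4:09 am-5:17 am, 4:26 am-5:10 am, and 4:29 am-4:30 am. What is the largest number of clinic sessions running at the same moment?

3

Walk the sorted start/end points keeping a running depth.
The depth first hits 3 at 4:29 am.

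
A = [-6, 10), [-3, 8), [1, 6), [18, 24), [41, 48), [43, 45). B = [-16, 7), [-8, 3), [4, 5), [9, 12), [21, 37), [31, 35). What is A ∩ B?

[-6, 7) ∪ [9, 10) ∪ [21, 24)

A, merged: [-6, 10), [18, 24), [41, 48).
B, merged: [-16, 7), [9, 12), [21, 37).
[-6, 10) meets the second set on [-6, 7), [9, 10).
[18, 24) meets the second set on [21, 24).
[41, 48): no overlap with the second set.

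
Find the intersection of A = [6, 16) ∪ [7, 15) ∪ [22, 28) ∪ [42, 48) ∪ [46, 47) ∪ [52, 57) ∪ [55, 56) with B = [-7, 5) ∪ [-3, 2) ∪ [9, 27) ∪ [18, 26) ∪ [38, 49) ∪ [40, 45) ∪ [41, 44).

[9, 16) ∪ [22, 27) ∪ [42, 48)

A, merged: [6, 16), [22, 28), [42, 48), [52, 57).
B, merged: [-7, 5), [9, 27), [38, 49).
[6, 16) meets the second set on [9, 16).
[22, 28) meets the second set on [22, 27).
[42, 48) meets the second set on [42, 48).
[52, 57): no overlap with the second set.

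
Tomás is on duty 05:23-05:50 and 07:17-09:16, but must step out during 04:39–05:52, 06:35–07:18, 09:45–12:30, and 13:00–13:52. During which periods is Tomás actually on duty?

07:18-09:16

05:23-05:50: entirely removed.
07:17-09:16 \ B = 07:18-09:16.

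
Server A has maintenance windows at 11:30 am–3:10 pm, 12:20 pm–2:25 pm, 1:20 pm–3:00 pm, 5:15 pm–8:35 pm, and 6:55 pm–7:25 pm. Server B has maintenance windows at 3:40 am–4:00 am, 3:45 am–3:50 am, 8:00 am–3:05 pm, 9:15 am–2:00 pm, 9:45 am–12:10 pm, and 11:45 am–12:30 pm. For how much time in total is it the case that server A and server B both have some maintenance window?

3 h 35 min

A, merged: 11:30 am–3:10 pm, 5:15 pm–8:35 pm.
B, merged: 3:40 am–4:00 am, 8:00 am–3:05 pm.
A ∩ B = 11:30 am–3:05 pm.
Total: 3 h 35 min.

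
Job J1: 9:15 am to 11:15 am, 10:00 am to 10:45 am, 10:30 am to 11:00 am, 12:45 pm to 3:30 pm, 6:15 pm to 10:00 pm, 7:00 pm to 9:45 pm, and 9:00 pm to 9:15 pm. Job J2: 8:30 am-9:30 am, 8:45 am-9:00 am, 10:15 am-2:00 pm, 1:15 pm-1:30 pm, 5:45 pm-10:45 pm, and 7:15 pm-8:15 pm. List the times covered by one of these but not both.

Merge the first list: 9:15 am–11:15 am, 12:45 pm–3:30 pm, 6:15 pm–10:00 pm.
Merge the second list: 8:30 am–9:30 am, 10:15 am–2:00 pm, 5:45 pm–10:45 pm.
Only in the first: 9:30 am–10:15 am, 2:00 pm–3:30 pm.
Only in the second: 8:30 am–9:15 am, 11:15 am–12:45 pm, 5:45 pm–6:15 pm, 10:00 pm–10:45 pm.
Together these are the periods covered by exactly one.

8:30 am–9:15 am, 9:30 am–10:15 am, 11:15 am–12:45 pm, 2:00 pm–3:30 pm, 5:45 pm–6:15 pm, 10:00 pm–10:45 pm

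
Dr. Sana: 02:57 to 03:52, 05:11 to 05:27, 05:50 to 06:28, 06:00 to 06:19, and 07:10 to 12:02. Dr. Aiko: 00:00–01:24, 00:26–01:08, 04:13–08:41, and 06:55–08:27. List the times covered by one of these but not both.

A, merged: 02:57–03:52, 05:11–05:27, 05:50–06:28, 07:10–12:02.
B, merged: 00:00–01:24, 04:13–08:41.
A \ B = 02:57–03:52, 08:41–12:02.
B \ A = 00:00–01:24, 04:13–05:11, 05:27–05:50, 06:28–07:10.
Union of the two gives the symmetric difference.

00:00–01:24, 02:57–03:52, 04:13–05:11, 05:27–05:50, 06:28–07:10, 08:41–12:02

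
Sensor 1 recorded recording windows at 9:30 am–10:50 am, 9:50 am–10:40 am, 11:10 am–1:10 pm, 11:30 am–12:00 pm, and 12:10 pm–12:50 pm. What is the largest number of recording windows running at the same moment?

2

At 9:50 am, 2 of the intervals are simultaneously active.
No point has more.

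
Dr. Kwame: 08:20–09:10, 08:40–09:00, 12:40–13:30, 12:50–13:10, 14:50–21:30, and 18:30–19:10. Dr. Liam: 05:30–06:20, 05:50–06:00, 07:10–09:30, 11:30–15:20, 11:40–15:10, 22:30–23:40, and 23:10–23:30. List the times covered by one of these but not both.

Merge the first list: 08:20–09:10, 12:40–13:30, 14:50–21:30.
Merge the second list: 05:30–06:20, 07:10–09:30, 11:30–15:20, 22:30–23:40.
A but not B: 15:20–21:30.
B but not A: 05:30–06:20, 07:10–08:20, 09:10–09:30, 11:30–12:40, 13:30–14:50, 22:30–23:40.
Combining gives A △ B.

05:30–06:20, 07:10–08:20, 09:10–09:30, 11:30–12:40, 13:30–14:50, 15:20–21:30, 22:30–23:40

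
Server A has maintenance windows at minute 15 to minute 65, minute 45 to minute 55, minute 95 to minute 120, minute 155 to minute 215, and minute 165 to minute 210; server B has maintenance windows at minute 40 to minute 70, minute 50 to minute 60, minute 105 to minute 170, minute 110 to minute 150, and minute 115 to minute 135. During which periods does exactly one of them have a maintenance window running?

minute 15 to minute 40, minute 65 to minute 70, minute 95 to minute 105, minute 120 to minute 155, minute 170 to minute 215

A, merged: minute 15 to minute 65, minute 95 to minute 120, minute 155 to minute 215.
B, merged: minute 40 to minute 70, minute 105 to minute 170.
Only in the first: minute 15 to minute 40, minute 95 to minute 105, minute 170 to minute 215.
Only in the second: minute 65 to minute 70, minute 120 to minute 155.
Together these are the periods covered by exactly one.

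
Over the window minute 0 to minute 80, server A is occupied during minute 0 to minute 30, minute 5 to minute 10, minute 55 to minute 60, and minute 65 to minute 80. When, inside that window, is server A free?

minute 30 to minute 55, minute 60 to minute 65

After merging, the occupied span is minute 0 to minute 30, minute 55 to minute 60, minute 65 to minute 80.
Gaps within minute 0 to minute 80: minute 30 to minute 55, minute 60 to minute 65.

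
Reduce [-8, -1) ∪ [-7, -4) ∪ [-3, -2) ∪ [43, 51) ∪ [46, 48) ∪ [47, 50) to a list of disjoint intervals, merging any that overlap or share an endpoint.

[-7, -4) overlaps/touches [-8, -1) → extend to [-8, -1).
[-3, -2) overlaps/touches [-8, -1) → extend to [-8, -1).
[43, 51) is disjoint → start new block.
[46, 48) overlaps/touches [43, 51) → extend to [43, 51).
[47, 50) overlaps/touches [43, 51) → extend to [43, 51).

[-8, -1) ∪ [43, 51)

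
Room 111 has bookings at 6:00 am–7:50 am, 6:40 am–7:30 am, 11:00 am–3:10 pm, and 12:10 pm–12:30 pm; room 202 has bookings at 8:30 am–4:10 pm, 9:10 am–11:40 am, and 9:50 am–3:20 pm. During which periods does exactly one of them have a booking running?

6:00 am–7:50 am, 8:30 am–11:00 am, 3:10 pm–4:10 pm

A, merged: 6:00 am–7:50 am, 11:00 am–3:10 pm.
B, merged: 8:30 am–4:10 pm.
A but not B: 6:00 am–7:50 am.
B but not A: 8:30 am–11:00 am, 3:10 pm–4:10 pm.
Combining gives A △ B.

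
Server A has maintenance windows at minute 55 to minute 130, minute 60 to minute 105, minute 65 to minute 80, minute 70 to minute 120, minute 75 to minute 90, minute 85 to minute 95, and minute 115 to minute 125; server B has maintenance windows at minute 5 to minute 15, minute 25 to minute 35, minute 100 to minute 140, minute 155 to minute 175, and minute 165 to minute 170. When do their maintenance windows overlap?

First set merges to minute 55 to minute 130.
Second set merges to minute 5 to minute 15, minute 25 to minute 35, minute 100 to minute 140, minute 155 to minute 175.
minute 55 to minute 130 ∩ B → minute 100 to minute 130.

minute 100 to minute 130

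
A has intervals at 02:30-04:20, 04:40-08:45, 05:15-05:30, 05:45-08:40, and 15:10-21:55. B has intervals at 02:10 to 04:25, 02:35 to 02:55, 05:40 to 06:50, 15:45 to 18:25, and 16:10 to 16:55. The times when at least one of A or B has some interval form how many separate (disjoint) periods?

3

Merge the first list: 02:30–04:20, 04:40–08:45, 15:10–21:55.
Merge the second list: 02:10–04:25, 05:40–06:50, 15:45–18:25.
A ∪ B = 02:10–04:25, 04:40–08:45, 15:10–21:55.
That is 3 disjoint pieces.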